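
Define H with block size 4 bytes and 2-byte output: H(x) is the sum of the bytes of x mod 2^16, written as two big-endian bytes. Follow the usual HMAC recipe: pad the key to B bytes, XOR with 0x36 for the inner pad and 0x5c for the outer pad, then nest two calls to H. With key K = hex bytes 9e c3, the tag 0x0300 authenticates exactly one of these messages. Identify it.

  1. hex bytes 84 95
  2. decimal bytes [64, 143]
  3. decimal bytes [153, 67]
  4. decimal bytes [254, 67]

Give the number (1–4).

Key hex bytes 9e c3 is 2 bytes ≤ B = 4; zero-pad to 4 bytes: K' = 9e c3 00 00.
K' ⊕ ipad = a8 f5 36 36; K' ⊕ opad = c2 9f 5c 5c.
m1: inner = H(a8 f5 36 36 84 95) = 03 22; tag = H(c2 9f 5c 5c 03 22) = 023e
m2: inner = H(a8 f5 36 36 40 8f) = 02 d8; tag = H(c2 9f 5c 5c 02 d8) = 02f3
m3: inner = H(a8 f5 36 36 99 43) = 02 e5; tag = H(c2 9f 5c 5c 02 e5) = 0300 ← matches
m4: inner = H(a8 f5 36 36 fe 43) = 03 4a; tag = H(c2 9f 5c 5c 03 4a) = 0266

3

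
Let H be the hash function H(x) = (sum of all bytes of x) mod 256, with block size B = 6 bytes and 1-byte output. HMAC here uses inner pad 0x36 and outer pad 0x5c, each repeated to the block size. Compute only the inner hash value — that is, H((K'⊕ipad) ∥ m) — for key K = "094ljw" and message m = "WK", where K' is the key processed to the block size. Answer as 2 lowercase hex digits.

Key "094ljw" = 30 39 34 6c 6a 77 is exactly B = 6 bytes: K' = 30 39 34 6c 6a 77.
K' ⊕ ipad = 06 0f 02 5a 5c 41.
Inner input = 06 0f 02 5a 5c 41 ∥ 57 4b.
Inner hash: sum = 6+15+2+90+92+65+87+75 = 432; mod 256 = 176 → b0.

b0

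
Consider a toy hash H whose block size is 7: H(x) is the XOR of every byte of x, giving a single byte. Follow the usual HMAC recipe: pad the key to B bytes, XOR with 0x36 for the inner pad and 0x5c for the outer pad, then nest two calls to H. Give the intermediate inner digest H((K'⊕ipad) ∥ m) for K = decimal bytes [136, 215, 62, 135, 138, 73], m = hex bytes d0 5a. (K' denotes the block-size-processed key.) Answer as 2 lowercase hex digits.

Key decimal bytes [136, 215, 62, 135, 138, 73] = 88 d7 3e 87 8a 49 is 6 bytes ≤ B = 7; zero-pad to 7 bytes: K' = 88 d7 3e 87 8a 49 00.
K' ⊕ ipad = be e1 08 b1 bc 7f 36.
Inner input = be e1 08 b1 bc 7f 36 ∥ d0 5a.
Inner hash: XOR be⊕e1⊕08⊕b1⊕bc⊕7f⊕36⊕d0⊕5a = 99.

99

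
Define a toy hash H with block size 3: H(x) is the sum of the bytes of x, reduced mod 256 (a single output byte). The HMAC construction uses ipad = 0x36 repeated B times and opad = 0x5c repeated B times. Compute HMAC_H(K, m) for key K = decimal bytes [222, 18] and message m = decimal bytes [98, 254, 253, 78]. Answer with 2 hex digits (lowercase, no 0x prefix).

19

Key decimal bytes [222, 18] = de 12 is 2 bytes ≤ B = 3; zero-pad to 3 bytes: K' = de 12 00.
K' ⊕ ipad = e8 24 36.  K' ⊕ opad = 82 4e 5c.
Inner input = (K'⊕ipad) ∥ m = e8 24 36 ∥ 62 fe fd 4e.
Inner hash: sum = 232+36+54+98+254+253+78 = 1005; mod 256 = 237 → ed.
Outer input = (K'⊕opad) ∥ inner = 82 4e 5c ∥ ed.
Outer hash (tag): sum = 130+78+92+237 = 537; mod 256 = 25 → 19.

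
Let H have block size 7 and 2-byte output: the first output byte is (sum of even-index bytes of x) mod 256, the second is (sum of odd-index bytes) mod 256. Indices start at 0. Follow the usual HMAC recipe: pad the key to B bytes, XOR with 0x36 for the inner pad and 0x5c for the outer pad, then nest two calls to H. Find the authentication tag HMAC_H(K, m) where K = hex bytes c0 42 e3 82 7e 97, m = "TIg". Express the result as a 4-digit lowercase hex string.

5d59

Key hex bytes c0 42 e3 82 7e 97 is 6 bytes ≤ B = 7; zero-pad to 7 bytes: K' = c0 42 e3 82 7e 97 00.
K' ⊕ ipad = f6 74 d5 b4 48 a1 36.  K' ⊕ opad = 9c 1e bf de 22 cb 5c.
Inner input = (K'⊕ipad) ∥ m = f6 74 d5 b4 48 a1 36 ∥ 54 49 67.
Inner hash: even-index sum = 658 mod 256 = 146; odd-index sum = 644 mod 256 = 132 → 92 84.
Outer input = (K'⊕opad) ∥ inner = 9c 1e bf de 22 cb 5c ∥ 92 84.
Outer hash (tag): even-index sum = 605 mod 256 = 93; odd-index sum = 601 mod 256 = 89 → 5d 59.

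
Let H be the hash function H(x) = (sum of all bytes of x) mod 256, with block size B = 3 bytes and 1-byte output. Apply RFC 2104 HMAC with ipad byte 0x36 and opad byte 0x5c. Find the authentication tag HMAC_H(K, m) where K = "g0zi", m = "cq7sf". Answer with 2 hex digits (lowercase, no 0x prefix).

Key "g0zi" = 67 30 7a 69 is 4 bytes > B = 3, so hash it first: H(key) = 7a, then zero-pad to 3 bytes: K' = 7a 00 00.
K' ⊕ ipad = 4c 36 36.  K' ⊕ opad = 26 5c 5c.
Inner input = (K'⊕ipad) ∥ m = 4c 36 36 ∥ 63 71 37 73 66.
Inner hash: sum = 76+54+54+99+113+55+115+102 = 668; mod 256 = 156 → 9c.
Outer input = (K'⊕opad) ∥ inner = 26 5c 5c ∥ 9c.
Outer hash (tag): sum = 38+92+92+156 = 378; mod 256 = 122 → 7a.

7a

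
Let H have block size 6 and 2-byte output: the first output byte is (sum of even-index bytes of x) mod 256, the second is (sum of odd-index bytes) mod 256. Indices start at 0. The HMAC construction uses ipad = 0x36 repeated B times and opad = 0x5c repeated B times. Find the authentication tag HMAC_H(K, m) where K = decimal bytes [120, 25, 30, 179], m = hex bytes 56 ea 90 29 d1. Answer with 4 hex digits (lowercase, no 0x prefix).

Key decimal bytes [120, 25, 30, 179] = 78 19 1e b3 is 4 bytes ≤ B = 6; zero-pad to 6 bytes: K' = 78 19 1e b3 00 00.
K' ⊕ ipad = 4e 2f 28 85 36 36.  K' ⊕ opad = 24 45 42 ef 5c 5c.
Inner input = (K'⊕ipad) ∥ m = 4e 2f 28 85 36 36 ∥ 56 ea 90 29 d1.
Inner hash: even-index sum = 611 mod 256 = 99; odd-index sum = 509 mod 256 = 253 → 63 fd.
Outer input = (K'⊕opad) ∥ inner = 24 45 42 ef 5c 5c ∥ 63 fd.
Outer hash (tag): even-index sum = 293 mod 256 = 37; odd-index sum = 653 mod 256 = 141 → 25 8d.

258d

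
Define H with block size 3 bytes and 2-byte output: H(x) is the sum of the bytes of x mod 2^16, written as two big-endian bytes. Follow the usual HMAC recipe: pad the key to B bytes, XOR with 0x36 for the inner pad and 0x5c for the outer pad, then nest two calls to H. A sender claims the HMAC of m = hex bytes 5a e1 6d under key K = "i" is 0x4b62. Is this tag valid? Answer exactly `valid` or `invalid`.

Key "i" = 69 is 1 byte ≤ B = 3; zero-pad to 3 bytes: K' = 69 00 00.
K' ⊕ ipad = 5f 36 36; K' ⊕ opad = 35 5c 5c.
Inner hash: sum = 95+54+54+90+225+109 = 627 → 02 73.
Outer hash (recomputed tag): sum = 53+92+92+2+115 = 354 → 01 62.
Recomputed tag = 0162; claimed = 4b62 → mismatch.

invalid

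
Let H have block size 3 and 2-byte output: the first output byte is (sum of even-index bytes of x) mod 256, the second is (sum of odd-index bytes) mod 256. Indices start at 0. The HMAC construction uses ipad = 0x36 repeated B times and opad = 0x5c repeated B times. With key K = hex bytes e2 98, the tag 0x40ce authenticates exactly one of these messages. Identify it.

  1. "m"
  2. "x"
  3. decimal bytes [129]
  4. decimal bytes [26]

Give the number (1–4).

2

Key hex bytes e2 98 is 2 bytes ≤ B = 3; zero-pad to 3 bytes: K' = e2 98 00.
K' ⊕ ipad = d4 ae 36; K' ⊕ opad = be c4 5c.
m1: inner = H(d4 ae 36 6d) = 0a 1b; tag = H(be c4 5c 0a 1b) = 35ce
m2: inner = H(d4 ae 36 78) = 0a 26; tag = H(be c4 5c 0a 26) = 40ce ← matches
m3: inner = H(d4 ae 36 81) = 0a 2f; tag = H(be c4 5c 0a 2f) = 49ce
m4: inner = H(d4 ae 36 1a) = 0a c8; tag = H(be c4 5c 0a c8) = e2ce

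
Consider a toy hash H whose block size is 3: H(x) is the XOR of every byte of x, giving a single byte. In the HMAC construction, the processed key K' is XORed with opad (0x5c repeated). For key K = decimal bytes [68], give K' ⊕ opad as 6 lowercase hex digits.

185c5c

Key decimal bytes [68] = 44 is 1 byte ≤ B = 3; zero-pad to 3 bytes: K' = 44 00 00.
XOR each byte with 0x5c: 44⊕5c=18, 00⊕5c=5c, 00⊕5c=5c.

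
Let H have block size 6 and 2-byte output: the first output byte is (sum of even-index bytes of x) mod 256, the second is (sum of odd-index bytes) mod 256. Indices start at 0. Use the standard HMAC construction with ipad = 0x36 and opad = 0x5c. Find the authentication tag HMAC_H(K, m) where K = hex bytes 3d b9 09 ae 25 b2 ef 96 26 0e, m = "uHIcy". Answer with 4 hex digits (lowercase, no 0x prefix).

ed3b

Key hex bytes 3d b9 09 ae 25 b2 ef 96 26 0e is 10 bytes > B = 6, so hash it first: H(key) = 80 bd, then zero-pad to 6 bytes: K' = 80 bd 00 00 00 00.
K' ⊕ ipad = b6 8b 36 36 36 36.  K' ⊕ opad = dc e1 5c 5c 5c 5c.
Inner input = (K'⊕ipad) ∥ m = b6 8b 36 36 36 36 ∥ 75 48 49 63 79.
Inner hash: even-index sum = 601 mod 256 = 89; odd-index sum = 418 mod 256 = 162 → 59 a2.
Outer input = (K'⊕opad) ∥ inner = dc e1 5c 5c 5c 5c ∥ 59 a2.
Outer hash (tag): even-index sum = 493 mod 256 = 237; odd-index sum = 571 mod 256 = 59 → ed 3b.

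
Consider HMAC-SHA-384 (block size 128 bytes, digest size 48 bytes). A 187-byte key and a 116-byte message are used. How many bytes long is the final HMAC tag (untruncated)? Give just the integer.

The tag is one SHA-384 digest: 48 bytes.

48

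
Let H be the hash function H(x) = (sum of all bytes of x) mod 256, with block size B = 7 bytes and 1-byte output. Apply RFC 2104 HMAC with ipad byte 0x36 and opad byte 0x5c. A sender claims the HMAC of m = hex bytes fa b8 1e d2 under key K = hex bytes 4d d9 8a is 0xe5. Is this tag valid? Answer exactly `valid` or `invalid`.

Key hex bytes 4d d9 8a is 3 bytes ≤ B = 7; zero-pad to 7 bytes: K' = 4d d9 8a 00 00 00 00.
K' ⊕ ipad = 7b ef bc 36 36 36 36; K' ⊕ opad = 11 85 d6 5c 5c 5c 5c.
Inner hash: sum = 123+239+188+54+54+54+54+250+184+30+210 = 1440; mod 256 = 160 → a0.
Outer hash (recomputed tag): sum = 17+133+214+92+92+92+92+160 = 892; mod 256 = 124 → 7c.
Recomputed tag = 7c; claimed = e5 → mismatch.

invalid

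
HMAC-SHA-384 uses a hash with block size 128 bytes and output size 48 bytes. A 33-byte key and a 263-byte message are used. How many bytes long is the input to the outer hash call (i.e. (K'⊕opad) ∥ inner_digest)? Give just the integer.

176

Key is 33 ≤ 128 bytes, zero-padded: |K'| = 128.
Outer input = (K'⊕opad) ∥ H(inner) → 128 + 48 = 176 bytes.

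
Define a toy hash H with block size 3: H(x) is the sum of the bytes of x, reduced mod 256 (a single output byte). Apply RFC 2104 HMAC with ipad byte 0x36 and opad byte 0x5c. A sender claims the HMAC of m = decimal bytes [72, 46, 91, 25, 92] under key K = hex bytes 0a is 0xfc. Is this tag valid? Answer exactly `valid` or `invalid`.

valid

Key hex bytes 0a is 1 byte ≤ B = 3; zero-pad to 3 bytes: K' = 0a 00 00.
K' ⊕ ipad = 3c 36 36; K' ⊕ opad = 56 5c 5c.
Inner hash: sum = 60+54+54+72+46+91+25+92 = 494; mod 256 = 238 → ee.
Outer hash (recomputed tag): sum = 86+92+92+238 = 508; mod 256 = 252 → fc.
Recomputed tag = fc; claimed = fc → match.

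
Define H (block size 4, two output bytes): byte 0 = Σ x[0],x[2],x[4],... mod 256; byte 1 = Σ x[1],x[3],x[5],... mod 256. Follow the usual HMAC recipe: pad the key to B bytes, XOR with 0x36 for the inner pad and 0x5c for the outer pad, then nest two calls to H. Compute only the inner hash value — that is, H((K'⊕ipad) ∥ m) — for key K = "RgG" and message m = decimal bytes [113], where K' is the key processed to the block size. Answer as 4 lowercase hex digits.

4687

Key "RgG" = 52 67 47 is 3 bytes ≤ B = 4; zero-pad to 4 bytes: K' = 52 67 47 00.
K' ⊕ ipad = 64 51 71 36.
Inner input = 64 51 71 36 ∥ 71.
Inner hash: even-index sum = 326 mod 256 = 70; odd-index sum = 135 mod 256 = 135 → 46 87.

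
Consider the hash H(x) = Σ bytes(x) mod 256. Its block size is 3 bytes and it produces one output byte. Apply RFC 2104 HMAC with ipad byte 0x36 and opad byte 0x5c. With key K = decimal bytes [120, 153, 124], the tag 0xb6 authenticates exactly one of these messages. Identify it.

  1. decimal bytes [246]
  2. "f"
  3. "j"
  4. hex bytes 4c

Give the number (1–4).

Key decimal bytes [120, 153, 124] = 78 99 7c is exactly B = 3 bytes: K' = 78 99 7c.
K' ⊕ ipad = 4e af 4a; K' ⊕ opad = 24 c5 20.
m1: inner = H(4e af 4a f6) = 3d; tag = H(24 c5 20 3d) = 46
m2: inner = H(4e af 4a 66) = ad; tag = H(24 c5 20 ad) = b6 ← matches
m3: inner = H(4e af 4a 6a) = b1; tag = H(24 c5 20 b1) = ba
m4: inner = H(4e af 4a 4c) = 93; tag = H(24 c5 20 93) = 9c

2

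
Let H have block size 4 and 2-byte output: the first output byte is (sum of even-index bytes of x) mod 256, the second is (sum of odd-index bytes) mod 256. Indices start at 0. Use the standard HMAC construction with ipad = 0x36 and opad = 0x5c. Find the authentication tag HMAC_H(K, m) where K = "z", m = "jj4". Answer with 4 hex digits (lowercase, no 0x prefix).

Key "z" = 7a is 1 byte ≤ B = 4; zero-pad to 4 bytes: K' = 7a 00 00 00.
K' ⊕ ipad = 4c 36 36 36.  K' ⊕ opad = 26 5c 5c 5c.
Inner input = (K'⊕ipad) ∥ m = 4c 36 36 36 ∥ 6a 6a 34.
Inner hash: even-index sum = 288 mod 256 = 32; odd-index sum = 214 mod 256 = 214 → 20 d6.
Outer input = (K'⊕opad) ∥ inner = 26 5c 5c 5c ∥ 20 d6.
Outer hash (tag): even-index sum = 162 mod 256 = 162; odd-index sum = 398 mod 256 = 142 → a2 8e.

a28e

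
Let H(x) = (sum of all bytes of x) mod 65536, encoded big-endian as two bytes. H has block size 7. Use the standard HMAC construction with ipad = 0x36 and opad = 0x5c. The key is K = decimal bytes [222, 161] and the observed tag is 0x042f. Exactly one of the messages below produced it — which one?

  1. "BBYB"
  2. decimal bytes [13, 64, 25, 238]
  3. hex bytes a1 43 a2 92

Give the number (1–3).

2

Key decimal bytes [222, 161] = de a1 is 2 bytes ≤ B = 7; zero-pad to 7 bytes: K' = de a1 00 00 00 00 00.
K' ⊕ ipad = e8 97 36 36 36 36 36; K' ⊕ opad = 82 fd 5c 5c 5c 5c 5c.
m1: inner = H(e8 97 36 36 36 36 36 42 42 59 42) = 03 ac; tag = H(82 fd 5c 5c 5c 5c 5c 03 ac) = 03fa
m2: inner = H(e8 97 36 36 36 36 36 0d 40 19 ee) = 03 e1; tag = H(82 fd 5c 5c 5c 5c 5c 03 e1) = 042f ← matches
m3: inner = H(e8 97 36 36 36 36 36 a1 43 a2 92) = 04 a5; tag = H(82 fd 5c 5c 5c 5c 5c 04 a5) = 03f4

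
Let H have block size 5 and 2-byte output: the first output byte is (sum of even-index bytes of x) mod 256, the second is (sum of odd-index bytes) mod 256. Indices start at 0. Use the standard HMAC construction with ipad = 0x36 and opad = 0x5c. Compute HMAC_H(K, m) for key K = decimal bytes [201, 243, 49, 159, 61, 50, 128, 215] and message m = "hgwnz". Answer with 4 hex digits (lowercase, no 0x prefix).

dfe5

Key decimal bytes [201, 243, 49, 159, 61, 50, 128, 215] = c9 f3 31 9f 3d 32 80 d7 is 8 bytes > B = 5, so hash it first: H(key) = b7 9b, then zero-pad to 5 bytes: K' = b7 9b 00 00 00.
K' ⊕ ipad = 81 ad 36 36 36.  K' ⊕ opad = eb c7 5c 5c 5c.
Inner input = (K'⊕ipad) ∥ m = 81 ad 36 36 36 ∥ 68 67 77 6e 7a.
Inner hash: even-index sum = 450 mod 256 = 194; odd-index sum = 572 mod 256 = 60 → c2 3c.
Outer input = (K'⊕opad) ∥ inner = eb c7 5c 5c 5c ∥ c2 3c.
Outer hash (tag): even-index sum = 479 mod 256 = 223; odd-index sum = 485 mod 256 = 229 → df e5.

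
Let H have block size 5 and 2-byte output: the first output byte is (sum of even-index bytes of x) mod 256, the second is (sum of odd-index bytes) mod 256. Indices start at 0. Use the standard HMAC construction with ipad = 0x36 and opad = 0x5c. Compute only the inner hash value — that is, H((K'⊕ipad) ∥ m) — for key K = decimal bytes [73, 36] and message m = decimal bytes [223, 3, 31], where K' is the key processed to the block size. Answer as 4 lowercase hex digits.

ee46

Key decimal bytes [73, 36] = 49 24 is 2 bytes ≤ B = 5; zero-pad to 5 bytes: K' = 49 24 00 00 00.
K' ⊕ ipad = 7f 12 36 36 36.
Inner input = 7f 12 36 36 36 ∥ df 03 1f.
Inner hash: even-index sum = 238 mod 256 = 238; odd-index sum = 326 mod 256 = 70 → ee 46.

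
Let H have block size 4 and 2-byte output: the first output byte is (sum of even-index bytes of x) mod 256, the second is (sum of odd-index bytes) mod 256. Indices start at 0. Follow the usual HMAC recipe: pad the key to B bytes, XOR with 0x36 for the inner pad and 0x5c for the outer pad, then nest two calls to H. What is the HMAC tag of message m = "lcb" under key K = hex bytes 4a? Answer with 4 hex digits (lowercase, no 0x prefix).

f287

Key hex bytes 4a is 1 byte ≤ B = 4; zero-pad to 4 bytes: K' = 4a 00 00 00.
K' ⊕ ipad = 7c 36 36 36.  K' ⊕ opad = 16 5c 5c 5c.
Inner input = (K'⊕ipad) ∥ m = 7c 36 36 36 ∥ 6c 63 62.
Inner hash: even-index sum = 384 mod 256 = 128; odd-index sum = 207 mod 256 = 207 → 80 cf.
Outer input = (K'⊕opad) ∥ inner = 16 5c 5c 5c ∥ 80 cf.
Outer hash (tag): even-index sum = 242 mod 256 = 242; odd-index sum = 391 mod 256 = 135 → f2 87.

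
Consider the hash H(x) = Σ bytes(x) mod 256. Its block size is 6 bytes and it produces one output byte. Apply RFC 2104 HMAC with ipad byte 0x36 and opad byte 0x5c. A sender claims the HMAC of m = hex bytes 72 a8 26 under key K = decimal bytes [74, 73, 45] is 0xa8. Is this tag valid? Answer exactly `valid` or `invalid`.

valid

Key decimal bytes [74, 73, 45] = 4a 49 2d is 3 bytes ≤ B = 6; zero-pad to 6 bytes: K' = 4a 49 2d 00 00 00.
K' ⊕ ipad = 7c 7f 1b 36 36 36; K' ⊕ opad = 16 15 71 5c 5c 5c.
Inner hash: sum = 124+127+27+54+54+54+114+168+38 = 760; mod 256 = 248 → f8.
Outer hash (recomputed tag): sum = 22+21+113+92+92+92+248 = 680; mod 256 = 168 → a8.
Recomputed tag = a8; claimed = a8 → match.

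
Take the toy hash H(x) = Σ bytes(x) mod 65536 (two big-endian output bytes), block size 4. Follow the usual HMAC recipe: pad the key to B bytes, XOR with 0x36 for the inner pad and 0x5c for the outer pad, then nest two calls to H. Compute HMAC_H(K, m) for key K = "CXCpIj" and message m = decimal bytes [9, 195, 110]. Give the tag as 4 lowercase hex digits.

0186

Key "CXCpIj" = 43 58 43 70 49 6a is 6 bytes > B = 4, so hash it first: H(key) = 02 01, then zero-pad to 4 bytes: K' = 02 01 00 00.
K' ⊕ ipad = 34 37 36 36.  K' ⊕ opad = 5e 5d 5c 5c.
Inner input = (K'⊕ipad) ∥ m = 34 37 36 36 ∥ 09 c3 6e.
Inner hash: sum = 52+55+54+54+9+195+110 = 529 → 02 11.
Outer input = (K'⊕opad) ∥ inner = 5e 5d 5c 5c ∥ 02 11.
Outer hash (tag): sum = 94+93+92+92+2+17 = 390 → 01 86.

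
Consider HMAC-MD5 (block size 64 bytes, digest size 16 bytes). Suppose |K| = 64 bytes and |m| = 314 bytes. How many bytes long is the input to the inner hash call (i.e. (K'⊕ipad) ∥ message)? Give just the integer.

Key is 64 ≤ 64 bytes, zero-padded: |K'| = 64.
Inner input = (K'⊕ipad) ∥ m → 64 + 314 = 378 bytes.

378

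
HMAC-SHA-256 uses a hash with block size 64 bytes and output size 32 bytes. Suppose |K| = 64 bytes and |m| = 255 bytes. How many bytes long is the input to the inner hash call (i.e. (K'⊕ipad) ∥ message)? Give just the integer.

319

Key is 64 ≤ 64 bytes, zero-padded: |K'| = 64.
Inner input = (K'⊕ipad) ∥ m → 64 + 255 = 319 bytes.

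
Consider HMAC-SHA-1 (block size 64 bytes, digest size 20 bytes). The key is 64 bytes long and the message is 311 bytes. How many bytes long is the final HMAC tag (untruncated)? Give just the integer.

The tag is one SHA-1 digest: 20 bytes.

20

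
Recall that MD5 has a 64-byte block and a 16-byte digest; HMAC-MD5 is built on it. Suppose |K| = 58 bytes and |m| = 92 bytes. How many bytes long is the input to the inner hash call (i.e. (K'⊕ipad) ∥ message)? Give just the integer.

156

Key is 58 ≤ 64 bytes, zero-padded: |K'| = 64.
Inner input = (K'⊕ipad) ∥ m → 64 + 92 = 156 bytes.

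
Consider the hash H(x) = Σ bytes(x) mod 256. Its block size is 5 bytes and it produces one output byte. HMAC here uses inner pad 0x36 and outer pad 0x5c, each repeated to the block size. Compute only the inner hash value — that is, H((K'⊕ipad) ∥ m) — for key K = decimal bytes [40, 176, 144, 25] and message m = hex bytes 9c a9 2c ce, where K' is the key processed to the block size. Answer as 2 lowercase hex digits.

Key decimal bytes [40, 176, 144, 25] = 28 b0 90 19 is 4 bytes ≤ B = 5; zero-pad to 5 bytes: K' = 28 b0 90 19 00.
K' ⊕ ipad = 1e 86 a6 2f 36.
Inner input = 1e 86 a6 2f 36 ∥ 9c a9 2c ce.
Inner hash: sum = 30+134+166+47+54+156+169+44+206 = 1006; mod 256 = 238 → ee.

ee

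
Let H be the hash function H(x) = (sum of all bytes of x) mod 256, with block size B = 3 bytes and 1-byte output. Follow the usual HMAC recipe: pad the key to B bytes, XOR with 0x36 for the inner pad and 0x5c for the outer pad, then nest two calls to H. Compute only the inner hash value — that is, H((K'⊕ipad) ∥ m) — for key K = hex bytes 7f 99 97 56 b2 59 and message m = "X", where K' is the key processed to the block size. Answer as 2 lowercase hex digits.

ea

Key hex bytes 7f 99 97 56 b2 59 is 6 bytes > B = 3, so hash it first: H(key) = 10, then zero-pad to 3 bytes: K' = 10 00 00.
K' ⊕ ipad = 26 36 36.
Inner input = 26 36 36 ∥ 58.
Inner hash: sum = 38+54+54+88 = 234 → ea.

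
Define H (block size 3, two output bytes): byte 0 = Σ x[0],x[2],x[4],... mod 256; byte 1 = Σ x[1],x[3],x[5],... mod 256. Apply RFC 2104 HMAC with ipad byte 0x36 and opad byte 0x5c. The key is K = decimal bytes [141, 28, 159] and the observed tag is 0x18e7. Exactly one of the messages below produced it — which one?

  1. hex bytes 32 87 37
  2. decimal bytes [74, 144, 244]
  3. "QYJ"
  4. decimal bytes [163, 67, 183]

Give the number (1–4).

4

Key decimal bytes [141, 28, 159] = 8d 1c 9f is exactly B = 3 bytes: K' = 8d 1c 9f.
K' ⊕ ipad = bb 2a a9; K' ⊕ opad = d1 40 c3.
m1: inner = H(bb 2a a9 32 87 37) = eb 93; tag = H(d1 40 c3 eb 93) = 272b
m2: inner = H(bb 2a a9 4a 90 f4) = f4 68; tag = H(d1 40 c3 f4 68) = fc34
m3: inner = H(bb 2a a9 51 59 4a) = bd c5; tag = H(d1 40 c3 bd c5) = 59fd
m4: inner = H(bb 2a a9 a3 43 b7) = a7 84; tag = H(d1 40 c3 a7 84) = 18e7 ← matches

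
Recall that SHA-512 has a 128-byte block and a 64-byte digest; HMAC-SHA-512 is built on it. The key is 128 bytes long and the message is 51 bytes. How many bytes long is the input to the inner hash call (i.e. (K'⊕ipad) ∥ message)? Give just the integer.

Key is 128 ≤ 128 bytes, zero-padded: |K'| = 128.
Inner input = (K'⊕ipad) ∥ m → 128 + 51 = 179 bytes.

179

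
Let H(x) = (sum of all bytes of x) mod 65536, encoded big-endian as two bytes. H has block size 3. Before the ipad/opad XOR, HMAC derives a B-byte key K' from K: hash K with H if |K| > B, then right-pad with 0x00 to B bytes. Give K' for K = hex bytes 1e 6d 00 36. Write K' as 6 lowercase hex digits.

|K| = 4 > B = 3, so first hash the key.
H(K): sum = 30+109+0+54 = 193 → 00 c1.
Zero-pad H(K) = 00 c1 to 3 bytes: K' = 00 c1 00.

00c100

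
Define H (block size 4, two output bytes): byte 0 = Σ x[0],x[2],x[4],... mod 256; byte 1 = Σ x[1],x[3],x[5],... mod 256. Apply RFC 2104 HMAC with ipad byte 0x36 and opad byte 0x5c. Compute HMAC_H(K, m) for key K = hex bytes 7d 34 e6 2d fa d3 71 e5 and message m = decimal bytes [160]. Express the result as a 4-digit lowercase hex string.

Key hex bytes 7d 34 e6 2d fa d3 71 e5 is 8 bytes > B = 4, so hash it first: H(key) = ce 19, then zero-pad to 4 bytes: K' = ce 19 00 00.
K' ⊕ ipad = f8 2f 36 36.  K' ⊕ opad = 92 45 5c 5c.
Inner input = (K'⊕ipad) ∥ m = f8 2f 36 36 ∥ a0.
Inner hash: even-index sum = 462 mod 256 = 206; odd-index sum = 101 mod 256 = 101 → ce 65.
Outer input = (K'⊕opad) ∥ inner = 92 45 5c 5c ∥ ce 65.
Outer hash (tag): even-index sum = 444 mod 256 = 188; odd-index sum = 262 mod 256 = 6 → bc 06.

bc06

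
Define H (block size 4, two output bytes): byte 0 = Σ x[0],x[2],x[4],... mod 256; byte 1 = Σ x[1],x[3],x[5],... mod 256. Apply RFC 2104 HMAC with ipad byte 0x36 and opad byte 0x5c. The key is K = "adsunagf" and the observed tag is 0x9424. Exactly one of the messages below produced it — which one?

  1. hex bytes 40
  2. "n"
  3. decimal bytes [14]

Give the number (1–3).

2

Key "adsunagf" = 61 64 73 75 6e 61 67 66 is 8 bytes > B = 4, so hash it first: H(key) = a9 a0, then zero-pad to 4 bytes: K' = a9 a0 00 00.
K' ⊕ ipad = 9f 96 36 36; K' ⊕ opad = f5 fc 5c 5c.
m1: inner = H(9f 96 36 36 40) = 15 cc; tag = H(f5 fc 5c 5c 15 cc) = 6624
m2: inner = H(9f 96 36 36 6e) = 43 cc; tag = H(f5 fc 5c 5c 43 cc) = 9424 ← matches
m3: inner = H(9f 96 36 36 0e) = e3 cc; tag = H(f5 fc 5c 5c e3 cc) = 3424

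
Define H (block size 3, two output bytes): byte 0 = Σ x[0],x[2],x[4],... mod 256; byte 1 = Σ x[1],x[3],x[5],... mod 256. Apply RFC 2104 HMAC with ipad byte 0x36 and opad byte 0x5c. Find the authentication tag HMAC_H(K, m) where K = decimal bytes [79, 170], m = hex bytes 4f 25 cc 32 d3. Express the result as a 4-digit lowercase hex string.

Key decimal bytes [79, 170] = 4f aa is 2 bytes ≤ B = 3; zero-pad to 3 bytes: K' = 4f aa 00.
K' ⊕ ipad = 79 9c 36.  K' ⊕ opad = 13 f6 5c.
Inner input = (K'⊕ipad) ∥ m = 79 9c 36 ∥ 4f 25 cc 32 d3.
Inner hash: even-index sum = 262 mod 256 = 6; odd-index sum = 650 mod 256 = 138 → 06 8a.
Outer input = (K'⊕opad) ∥ inner = 13 f6 5c ∥ 06 8a.
Outer hash (tag): even-index sum = 249 mod 256 = 249; odd-index sum = 252 mod 256 = 252 → f9 fc.

f9fc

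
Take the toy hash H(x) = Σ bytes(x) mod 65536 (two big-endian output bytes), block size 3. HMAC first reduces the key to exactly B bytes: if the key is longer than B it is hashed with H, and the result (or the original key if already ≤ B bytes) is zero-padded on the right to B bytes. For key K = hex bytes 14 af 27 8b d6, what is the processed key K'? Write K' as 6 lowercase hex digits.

|K| = 5 > B = 3, so first hash the key.
H(K): sum = 20+175+39+139+214 = 587 → 02 4b.
Zero-pad H(K) = 02 4b to 3 bytes: K' = 02 4b 00.

024b00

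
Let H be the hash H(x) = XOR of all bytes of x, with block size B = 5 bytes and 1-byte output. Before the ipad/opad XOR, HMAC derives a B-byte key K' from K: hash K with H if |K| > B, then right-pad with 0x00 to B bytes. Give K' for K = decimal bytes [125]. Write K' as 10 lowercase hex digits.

Key decimal bytes [125] = 7d is 1 byte ≤ B = 5; zero-pad to 5 bytes: K' = 7d 00 00 00 00.

7d00000000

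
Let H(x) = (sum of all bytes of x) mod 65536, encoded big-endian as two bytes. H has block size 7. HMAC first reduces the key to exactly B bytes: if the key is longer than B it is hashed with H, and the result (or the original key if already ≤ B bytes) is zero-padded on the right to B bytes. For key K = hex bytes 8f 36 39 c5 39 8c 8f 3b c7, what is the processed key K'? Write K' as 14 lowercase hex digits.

04190000000000

|K| = 9 > B = 7, so first hash the key.
H(K): sum = 143+54+57+197+57+140+143+59+199 = 1049 → 04 19.
Zero-pad H(K) = 04 19 to 7 bytes: K' = 04 19 00 00 00 00 00.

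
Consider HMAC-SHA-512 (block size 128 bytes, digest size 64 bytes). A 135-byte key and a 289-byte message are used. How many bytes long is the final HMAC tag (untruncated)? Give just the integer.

The tag is one SHA-512 digest: 64 bytes.

64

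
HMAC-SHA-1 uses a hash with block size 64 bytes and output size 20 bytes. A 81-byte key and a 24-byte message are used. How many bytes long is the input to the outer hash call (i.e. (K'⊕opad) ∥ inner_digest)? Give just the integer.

84

Key is 81 > 64 bytes, so it is hashed to 20 bytes then zero-padded to 64: |K'| = 64.
Outer input = (K'⊕opad) ∥ H(inner) → 64 + 20 = 84 bytes.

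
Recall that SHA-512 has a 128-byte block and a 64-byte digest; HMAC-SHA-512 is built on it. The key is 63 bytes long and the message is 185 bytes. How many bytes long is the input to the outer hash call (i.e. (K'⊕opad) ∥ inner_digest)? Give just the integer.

Key is 63 ≤ 128 bytes, zero-padded: |K'| = 128.
Outer input = (K'⊕opad) ∥ H(inner) → 128 + 64 = 192 bytes.

192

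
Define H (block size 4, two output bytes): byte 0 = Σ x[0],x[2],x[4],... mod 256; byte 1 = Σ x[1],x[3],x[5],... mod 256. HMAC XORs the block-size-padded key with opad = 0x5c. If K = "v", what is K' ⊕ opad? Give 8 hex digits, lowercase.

2a5c5c5c

Key "v" = 76 is 1 byte ≤ B = 4; zero-pad to 4 bytes: K' = 76 00 00 00.
XOR each byte with 0x5c: 76⊕5c=2a, 00⊕5c=5c, 00⊕5c=5c, 00⊕5c=5c.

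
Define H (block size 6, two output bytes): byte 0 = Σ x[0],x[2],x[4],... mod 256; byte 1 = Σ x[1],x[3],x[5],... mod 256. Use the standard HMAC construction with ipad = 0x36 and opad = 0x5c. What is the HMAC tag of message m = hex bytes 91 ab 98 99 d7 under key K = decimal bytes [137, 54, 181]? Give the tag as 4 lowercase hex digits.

Key decimal bytes [137, 54, 181] = 89 36 b5 is 3 bytes ≤ B = 6; zero-pad to 6 bytes: K' = 89 36 b5 00 00 00.
K' ⊕ ipad = bf 00 83 36 36 36.  K' ⊕ opad = d5 6a e9 5c 5c 5c.
Inner input = (K'⊕ipad) ∥ m = bf 00 83 36 36 36 ∥ 91 ab 98 99 d7.
Inner hash: even-index sum = 888 mod 256 = 120; odd-index sum = 432 mod 256 = 176 → 78 b0.
Outer input = (K'⊕opad) ∥ inner = d5 6a e9 5c 5c 5c ∥ 78 b0.
Outer hash (tag): even-index sum = 658 mod 256 = 146; odd-index sum = 466 mod 256 = 210 → 92 d2.

92d2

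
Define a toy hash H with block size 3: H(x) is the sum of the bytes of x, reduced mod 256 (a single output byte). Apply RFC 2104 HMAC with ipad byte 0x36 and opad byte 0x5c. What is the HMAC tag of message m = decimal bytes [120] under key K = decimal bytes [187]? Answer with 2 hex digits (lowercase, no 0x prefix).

Key decimal bytes [187] = bb is 1 byte ≤ B = 3; zero-pad to 3 bytes: K' = bb 00 00.
K' ⊕ ipad = 8d 36 36.  K' ⊕ opad = e7 5c 5c.
Inner input = (K'⊕ipad) ∥ m = 8d 36 36 ∥ 78.
Inner hash: sum = 141+54+54+120 = 369; mod 256 = 113 → 71.
Outer input = (K'⊕opad) ∥ inner = e7 5c 5c ∥ 71.
Outer hash (tag): sum = 231+92+92+113 = 528; mod 256 = 16 → 10.

10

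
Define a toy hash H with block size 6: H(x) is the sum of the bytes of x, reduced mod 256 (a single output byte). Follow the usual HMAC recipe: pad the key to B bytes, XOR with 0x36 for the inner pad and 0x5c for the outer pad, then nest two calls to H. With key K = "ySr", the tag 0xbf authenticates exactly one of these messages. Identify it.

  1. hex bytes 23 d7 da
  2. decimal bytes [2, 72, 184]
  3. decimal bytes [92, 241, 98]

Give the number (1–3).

3

Key "ySr" = 79 53 72 is 3 bytes ≤ B = 6; zero-pad to 6 bytes: K' = 79 53 72 00 00 00.
K' ⊕ ipad = 4f 65 44 36 36 36; K' ⊕ opad = 25 0f 2e 5c 5c 5c.
m1: inner = H(4f 65 44 36 36 36 23 d7 da) = 6e; tag = H(25 0f 2e 5c 5c 5c 6e) = e4
m2: inner = H(4f 65 44 36 36 36 02 48 b8) = 9c; tag = H(25 0f 2e 5c 5c 5c 9c) = 12
m3: inner = H(4f 65 44 36 36 36 5c f1 62) = 49; tag = H(25 0f 2e 5c 5c 5c 49) = bf ← matches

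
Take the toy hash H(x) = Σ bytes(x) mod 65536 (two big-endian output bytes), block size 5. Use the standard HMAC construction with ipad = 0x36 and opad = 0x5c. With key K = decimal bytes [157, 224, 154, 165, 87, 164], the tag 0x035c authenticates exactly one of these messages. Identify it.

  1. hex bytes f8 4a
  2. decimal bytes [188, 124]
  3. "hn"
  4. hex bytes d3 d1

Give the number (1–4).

Key decimal bytes [157, 224, 154, 165, 87, 164] = 9d e0 9a a5 57 a4 is 6 bytes > B = 5, so hash it first: H(key) = 03 b7, then zero-pad to 5 bytes: K' = 03 b7 00 00 00.
K' ⊕ ipad = 35 81 36 36 36; K' ⊕ opad = 5f eb 5c 5c 5c.
m1: inner = H(35 81 36 36 36 f8 4a) = 02 9a; tag = H(5f eb 5c 5c 5c 02 9a) = 02fa
m2: inner = H(35 81 36 36 36 bc 7c) = 02 90; tag = H(5f eb 5c 5c 5c 02 90) = 02f0
m3: inner = H(35 81 36 36 36 68 6e) = 02 2e; tag = H(5f eb 5c 5c 5c 02 2e) = 028e
m4: inner = H(35 81 36 36 36 d3 d1) = 02 fc; tag = H(5f eb 5c 5c 5c 02 fc) = 035c ← matches

4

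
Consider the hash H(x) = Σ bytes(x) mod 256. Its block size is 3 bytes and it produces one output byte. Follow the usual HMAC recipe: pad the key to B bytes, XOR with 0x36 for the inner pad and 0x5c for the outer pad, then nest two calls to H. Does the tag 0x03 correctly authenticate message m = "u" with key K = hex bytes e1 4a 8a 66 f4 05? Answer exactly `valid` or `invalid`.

valid

Key hex bytes e1 4a 8a 66 f4 05 is 6 bytes > B = 3, so hash it first: H(key) = 14, then zero-pad to 3 bytes: K' = 14 00 00.
K' ⊕ ipad = 22 36 36; K' ⊕ opad = 48 5c 5c.
Inner hash: sum = 34+54+54+117 = 259; mod 256 = 3 → 03.
Outer hash (recomputed tag): sum = 72+92+92+3 = 259; mod 256 = 3 → 03.
Recomputed tag = 03; claimed = 03 → match.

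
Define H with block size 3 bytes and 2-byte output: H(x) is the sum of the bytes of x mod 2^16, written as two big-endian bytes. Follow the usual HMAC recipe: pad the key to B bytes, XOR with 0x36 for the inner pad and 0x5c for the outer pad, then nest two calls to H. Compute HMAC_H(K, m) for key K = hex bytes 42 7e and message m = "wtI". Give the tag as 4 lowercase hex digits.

Key hex bytes 42 7e is 2 bytes ≤ B = 3; zero-pad to 3 bytes: K' = 42 7e 00.
K' ⊕ ipad = 74 48 36.  K' ⊕ opad = 1e 22 5c.
Inner input = (K'⊕ipad) ∥ m = 74 48 36 ∥ 77 74 49.
Inner hash: sum = 116+72+54+119+116+73 = 550 → 02 26.
Outer input = (K'⊕opad) ∥ inner = 1e 22 5c ∥ 02 26.
Outer hash (tag): sum = 30+34+92+2+38 = 196 → 00 c4.

00c4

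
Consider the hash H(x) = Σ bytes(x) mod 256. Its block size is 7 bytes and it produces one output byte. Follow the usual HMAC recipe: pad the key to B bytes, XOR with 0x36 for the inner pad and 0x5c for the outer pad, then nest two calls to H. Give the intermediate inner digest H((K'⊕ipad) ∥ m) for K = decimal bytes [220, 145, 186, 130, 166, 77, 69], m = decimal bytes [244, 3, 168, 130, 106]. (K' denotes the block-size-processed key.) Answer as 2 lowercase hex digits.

da

Key decimal bytes [220, 145, 186, 130, 166, 77, 69] = dc 91 ba 82 a6 4d 45 is exactly B = 7 bytes: K' = dc 91 ba 82 a6 4d 45.
K' ⊕ ipad = ea a7 8c b4 90 7b 73.
Inner input = ea a7 8c b4 90 7b 73 ∥ f4 03 a8 82 6a.
Inner hash: sum = 234+167+140+180+144+123+115+244+3+168+130+106 = 1754; mod 256 = 218 → da.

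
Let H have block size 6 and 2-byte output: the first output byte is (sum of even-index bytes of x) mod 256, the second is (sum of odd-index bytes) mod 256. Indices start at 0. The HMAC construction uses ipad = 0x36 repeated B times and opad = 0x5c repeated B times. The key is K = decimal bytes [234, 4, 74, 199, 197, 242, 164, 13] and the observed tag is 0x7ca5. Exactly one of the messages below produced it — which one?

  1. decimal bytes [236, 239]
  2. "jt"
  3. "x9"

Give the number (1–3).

1

Key decimal bytes [234, 4, 74, 199, 197, 242, 164, 13] = ea 04 4a c7 c5 f2 a4 0d is 8 bytes > B = 6, so hash it first: H(key) = 9d ca, then zero-pad to 6 bytes: K' = 9d ca 00 00 00 00.
K' ⊕ ipad = ab fc 36 36 36 36; K' ⊕ opad = c1 96 5c 5c 5c 5c.
m1: inner = H(ab fc 36 36 36 36 ec ef) = 03 57; tag = H(c1 96 5c 5c 5c 5c 03 57) = 7ca5 ← matches
m2: inner = H(ab fc 36 36 36 36 6a 74) = 81 dc; tag = H(c1 96 5c 5c 5c 5c 81 dc) = fa2a
m3: inner = H(ab fc 36 36 36 36 78 39) = 8f a1; tag = H(c1 96 5c 5c 5c 5c 8f a1) = 08ef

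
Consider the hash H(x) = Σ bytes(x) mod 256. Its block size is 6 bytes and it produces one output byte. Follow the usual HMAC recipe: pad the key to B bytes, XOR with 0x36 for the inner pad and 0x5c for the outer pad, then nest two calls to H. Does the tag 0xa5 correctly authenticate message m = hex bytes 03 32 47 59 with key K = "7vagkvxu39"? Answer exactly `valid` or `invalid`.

Key "7vagkvxu39" = 37 76 61 67 6b 76 78 75 33 39 is 10 bytes > B = 6, so hash it first: H(key) = af, then zero-pad to 6 bytes: K' = af 00 00 00 00 00.
K' ⊕ ipad = 99 36 36 36 36 36; K' ⊕ opad = f3 5c 5c 5c 5c 5c.
Inner hash: sum = 153+54+54+54+54+54+3+50+71+89 = 636; mod 256 = 124 → 7c.
Outer hash (recomputed tag): sum = 243+92+92+92+92+92+124 = 827; mod 256 = 59 → 3b.
Recomputed tag = 3b; claimed = a5 → mismatch.

invalid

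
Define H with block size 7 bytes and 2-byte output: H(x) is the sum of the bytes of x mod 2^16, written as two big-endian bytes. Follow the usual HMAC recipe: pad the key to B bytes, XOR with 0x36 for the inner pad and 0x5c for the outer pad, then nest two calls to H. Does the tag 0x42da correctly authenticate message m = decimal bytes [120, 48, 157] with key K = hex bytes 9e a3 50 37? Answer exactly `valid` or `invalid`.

Key hex bytes 9e a3 50 37 is 4 bytes ≤ B = 7; zero-pad to 7 bytes: K' = 9e a3 50 37 00 00 00.
K' ⊕ ipad = a8 95 66 01 36 36 36; K' ⊕ opad = c2 ff 0c 6b 5c 5c 5c.
Inner hash: sum = 168+149+102+1+54+54+54+120+48+157 = 907 → 03 8b.
Outer hash (recomputed tag): sum = 194+255+12+107+92+92+92+3+139 = 986 → 03 da.
Recomputed tag = 03da; claimed = 42da → mismatch.

invalid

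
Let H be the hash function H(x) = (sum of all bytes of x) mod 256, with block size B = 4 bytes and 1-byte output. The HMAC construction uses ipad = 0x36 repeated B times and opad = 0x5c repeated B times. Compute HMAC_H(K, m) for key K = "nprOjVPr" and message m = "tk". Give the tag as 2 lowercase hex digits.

29

Key "nprOjVPr" = 6e 70 72 4f 6a 56 50 72 is 8 bytes > B = 4, so hash it first: H(key) = 21, then zero-pad to 4 bytes: K' = 21 00 00 00.
K' ⊕ ipad = 17 36 36 36.  K' ⊕ opad = 7d 5c 5c 5c.
Inner input = (K'⊕ipad) ∥ m = 17 36 36 36 ∥ 74 6b.
Inner hash: sum = 23+54+54+54+116+107 = 408; mod 256 = 152 → 98.
Outer input = (K'⊕opad) ∥ inner = 7d 5c 5c 5c ∥ 98.
Outer hash (tag): sum = 125+92+92+92+152 = 553; mod 256 = 41 → 29.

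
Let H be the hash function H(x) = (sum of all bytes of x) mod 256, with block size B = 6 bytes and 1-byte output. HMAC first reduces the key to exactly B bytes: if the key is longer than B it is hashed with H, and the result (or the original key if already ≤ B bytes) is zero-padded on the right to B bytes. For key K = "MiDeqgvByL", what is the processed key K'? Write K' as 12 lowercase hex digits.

b40000000000

|K| = 10 > B = 6, so first hash the key.
H(K): sum = 77+105+68+101+113+103+118+66+121+76 = 948; mod 256 = 180 → b4.
Zero-pad H(K) = b4 to 6 bytes: K' = b4 00 00 00 00 00.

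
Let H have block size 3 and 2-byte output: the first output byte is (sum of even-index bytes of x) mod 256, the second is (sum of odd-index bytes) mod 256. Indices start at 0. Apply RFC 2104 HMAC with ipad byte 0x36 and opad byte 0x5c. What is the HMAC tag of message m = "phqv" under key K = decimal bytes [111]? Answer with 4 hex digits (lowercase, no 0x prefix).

a6c9

Key decimal bytes [111] = 6f is 1 byte ≤ B = 3; zero-pad to 3 bytes: K' = 6f 00 00.
K' ⊕ ipad = 59 36 36.  K' ⊕ opad = 33 5c 5c.
Inner input = (K'⊕ipad) ∥ m = 59 36 36 ∥ 70 68 71 76.
Inner hash: even-index sum = 365 mod 256 = 109; odd-index sum = 279 mod 256 = 23 → 6d 17.
Outer input = (K'⊕opad) ∥ inner = 33 5c 5c ∥ 6d 17.
Outer hash (tag): even-index sum = 166 mod 256 = 166; odd-index sum = 201 mod 256 = 201 → a6 c9.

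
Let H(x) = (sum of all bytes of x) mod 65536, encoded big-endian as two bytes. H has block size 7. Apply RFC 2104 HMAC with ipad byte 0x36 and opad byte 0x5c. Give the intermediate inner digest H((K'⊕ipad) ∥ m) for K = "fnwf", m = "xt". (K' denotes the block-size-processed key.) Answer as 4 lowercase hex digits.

Key "fnwf" = 66 6e 77 66 is 4 bytes ≤ B = 7; zero-pad to 7 bytes: K' = 66 6e 77 66 00 00 00.
K' ⊕ ipad = 50 58 41 50 36 36 36.
Inner input = 50 58 41 50 36 36 36 ∥ 78 74.
Inner hash: sum = 80+88+65+80+54+54+54+120+116 = 711 → 02 c7.

02c7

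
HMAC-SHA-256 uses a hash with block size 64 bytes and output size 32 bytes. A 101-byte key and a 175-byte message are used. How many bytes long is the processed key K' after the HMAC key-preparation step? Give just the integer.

64

Key is 101 > 64 bytes, so it is hashed to 32 bytes then zero-padded to 64: |K'| = 64.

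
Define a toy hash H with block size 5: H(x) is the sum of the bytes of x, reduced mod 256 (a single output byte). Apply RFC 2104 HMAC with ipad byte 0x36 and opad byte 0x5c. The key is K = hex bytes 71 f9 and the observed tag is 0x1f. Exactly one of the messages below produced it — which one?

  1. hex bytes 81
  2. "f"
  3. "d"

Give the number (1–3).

1

Key hex bytes 71 f9 is 2 bytes ≤ B = 5; zero-pad to 5 bytes: K' = 71 f9 00 00 00.
K' ⊕ ipad = 47 cf 36 36 36; K' ⊕ opad = 2d a5 5c 5c 5c.
m1: inner = H(47 cf 36 36 36 81) = 39; tag = H(2d a5 5c 5c 5c 39) = 1f ← matches
m2: inner = H(47 cf 36 36 36 66) = 1e; tag = H(2d a5 5c 5c 5c 1e) = 04
m3: inner = H(47 cf 36 36 36 64) = 1c; tag = H(2d a5 5c 5c 5c 1c) = 02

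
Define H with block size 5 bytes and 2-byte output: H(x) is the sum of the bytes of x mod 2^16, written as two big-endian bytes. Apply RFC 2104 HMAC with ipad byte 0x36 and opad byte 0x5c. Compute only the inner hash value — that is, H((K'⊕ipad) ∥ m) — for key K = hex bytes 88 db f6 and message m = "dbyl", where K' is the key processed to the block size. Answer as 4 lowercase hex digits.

Key hex bytes 88 db f6 is 3 bytes ≤ B = 5; zero-pad to 5 bytes: K' = 88 db f6 00 00.
K' ⊕ ipad = be ed c0 36 36.
Inner input = be ed c0 36 36 ∥ 64 62 79 6c.
Inner hash: sum = 190+237+192+54+54+100+98+121+108 = 1154 → 04 82.

0482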